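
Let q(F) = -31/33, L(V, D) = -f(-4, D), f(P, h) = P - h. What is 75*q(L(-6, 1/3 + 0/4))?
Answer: -775/11 ≈ -70.455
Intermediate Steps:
L(V, D) = 4 + D (L(V, D) = -(-4 - D) = 4 + D)
q(F) = -31/33 (q(F) = -31*1/33 = -31/33)
75*q(L(-6, 1/3 + 0/4)) = 75*(-31/33) = -775/11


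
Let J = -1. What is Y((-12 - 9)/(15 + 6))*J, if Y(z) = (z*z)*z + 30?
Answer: -29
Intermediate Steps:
Y(z) = 30 + z³ (Y(z) = z²*z + 30 = z³ + 30 = 30 + z³)
Y((-12 - 9)/(15 + 6))*J = (30 + ((-12 - 9)/(15 + 6))³)*(-1) = (30 + (-21/21)³)*(-1) = (30 + (-21*1/21)³)*(-1) = (30 + (-1)³)*(-1) = (30 - 1)*(-1) = 29*(-1) = -29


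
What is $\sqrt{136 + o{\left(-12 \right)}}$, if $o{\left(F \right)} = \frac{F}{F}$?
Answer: $\sqrt{137} \approx 11.705$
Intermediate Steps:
$o{\left(F \right)} = 1$
$\sqrt{136 + o{\left(-12 \right)}} = \sqrt{136 + 1} = \sqrt{137}$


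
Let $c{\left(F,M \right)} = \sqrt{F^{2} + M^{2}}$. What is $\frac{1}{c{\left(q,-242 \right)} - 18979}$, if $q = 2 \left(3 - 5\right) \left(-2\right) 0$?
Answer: $- \frac{1}{18737} \approx -5.337 \cdot 10^{-5}$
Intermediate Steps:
$q = 0$ ($q = 2 \left(-2\right) \left(-2\right) 0 = \left(-4\right) \left(-2\right) 0 = 8 \cdot 0 = 0$)
$\frac{1}{c{\left(q,-242 \right)} - 18979} = \frac{1}{\sqrt{0^{2} + \left(-242\right)^{2}} - 18979} = \frac{1}{\sqrt{0 + 58564} - 18979} = \frac{1}{\sqrt{58564} - 18979} = \frac{1}{242 - 18979} = \frac{1}{-18737} = - \frac{1}{18737}$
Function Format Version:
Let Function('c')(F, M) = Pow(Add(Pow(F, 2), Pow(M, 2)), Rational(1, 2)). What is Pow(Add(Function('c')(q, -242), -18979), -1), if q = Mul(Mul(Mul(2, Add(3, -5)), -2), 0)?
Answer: Rational(-1, 18737) ≈ -5.3370e-5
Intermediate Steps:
q = 0 (q = Mul(Mul(Mul(2, -2), -2), 0) = Mul(Mul(-4, -2), 0) = Mul(8, 0) = 0)
Pow(Add(Function('c')(q, -242), -18979), -1) = Pow(Add(Pow(Add(Pow(0, 2), Pow(-242, 2)), Rational(1, 2)), -18979), -1) = Pow(Add(Pow(Add(0, 58564), Rational(1, 2)), -18979), -1) = Pow(Add(Pow(58564, Rational(1, 2)), -18979), -1) = Pow(Add(242, -18979), -1) = Pow(-18737, -1) = Rational(-1, 18737)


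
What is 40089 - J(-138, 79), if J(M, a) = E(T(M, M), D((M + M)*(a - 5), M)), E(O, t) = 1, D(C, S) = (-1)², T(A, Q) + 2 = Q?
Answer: 40088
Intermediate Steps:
T(A, Q) = -2 + Q
D(C, S) = 1
J(M, a) = 1
40089 - J(-138, 79) = 40089 - 1*1 = 40089 - 1 = 40088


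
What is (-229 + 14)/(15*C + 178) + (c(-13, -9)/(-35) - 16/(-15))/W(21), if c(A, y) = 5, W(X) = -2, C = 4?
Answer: -2437/1785 ≈ -1.3653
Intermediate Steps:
(-229 + 14)/(15*C + 178) + (c(-13, -9)/(-35) - 16/(-15))/W(21) = (-229 + 14)/(15*4 + 178) + (5/(-35) - 16/(-15))/(-2) = -215/(60 + 178) + (5*(-1/35) - 16*(-1/15))*(-½) = -215/238 + (-⅐ + 16/15)*(-½) = -215*1/238 + (97/105)*(-½) = -215/238 - 97/210 = -2437/1785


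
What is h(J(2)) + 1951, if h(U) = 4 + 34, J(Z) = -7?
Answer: 1989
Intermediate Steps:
h(U) = 38
h(J(2)) + 1951 = 38 + 1951 = 1989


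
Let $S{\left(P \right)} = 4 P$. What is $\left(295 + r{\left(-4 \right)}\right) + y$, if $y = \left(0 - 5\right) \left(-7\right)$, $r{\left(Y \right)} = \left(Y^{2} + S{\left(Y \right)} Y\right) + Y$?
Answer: $406$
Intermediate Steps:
$r{\left(Y \right)} = Y + 5 Y^{2}$ ($r{\left(Y \right)} = \left(Y^{2} + 4 Y Y\right) + Y = \left(Y^{2} + 4 Y^{2}\right) + Y = 5 Y^{2} + Y = Y + 5 Y^{2}$)
$y = 35$ ($y = \left(-5\right) \left(-7\right) = 35$)
$\left(295 + r{\left(-4 \right)}\right) + y = \left(295 - 4 \left(1 + 5 \left(-4\right)\right)\right) + 35 = \left(295 - 4 \left(1 - 20\right)\right) + 35 = \left(295 - -76\right) + 35 = \left(295 + 76\right) + 35 = 371 + 35 = 406$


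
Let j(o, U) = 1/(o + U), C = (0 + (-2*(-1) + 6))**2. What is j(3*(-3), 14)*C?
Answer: 64/5 ≈ 12.800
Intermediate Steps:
C = 64 (C = (0 + (2 + 6))**2 = (0 + 8)**2 = 8**2 = 64)
j(o, U) = 1/(U + o)
j(3*(-3), 14)*C = 64/(14 + 3*(-3)) = 64/(14 - 9) = 64/5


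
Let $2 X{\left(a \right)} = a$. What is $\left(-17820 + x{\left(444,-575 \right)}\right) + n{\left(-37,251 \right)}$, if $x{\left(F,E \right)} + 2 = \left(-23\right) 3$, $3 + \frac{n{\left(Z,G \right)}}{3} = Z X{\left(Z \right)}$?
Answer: $- \frac{31693}{2} \approx -15847.0$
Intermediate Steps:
$X{\left(a \right)} = \frac{a}{2}$
$n{\left(Z,G \right)} = -9 + \frac{3 Z^{2}}{2}$ ($n{\left(Z,G \right)} = -9 + 3 Z \frac{Z}{2} = -9 + 3 \frac{Z^{2}}{2} = -9 + \frac{3 Z^{2}}{2}$)
$x{\left(F,E \right)} = -71$ ($x{\left(F,E \right)} = -2 - 69 = -71$)
$\left(-17820 + x{\left(444,-575 \right)}\right) + n{\left(-37,251 \right)} = \left(-17820 - 71\right) - \left(9 - \frac{3 \left(-37\right)^{2}}{2}\right) = -17891 + \left(-9 + \frac{3}{2} \cdot 1369\right) = -17891 + \left(-9 + \frac{4107}{2}\right) = -17891 + \frac{4089}{2} = - \frac{31693}{2}$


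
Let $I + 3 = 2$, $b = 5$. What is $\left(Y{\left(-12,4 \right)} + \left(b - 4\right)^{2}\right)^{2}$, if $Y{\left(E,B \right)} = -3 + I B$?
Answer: $36$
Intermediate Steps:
$I = -1$ ($I = -3 + 2 = -1$)
$Y{\left(E,B \right)} = -3 - B$
$\left(Y{\left(-12,4 \right)} + \left(b - 4\right)^{2}\right)^{2} = \left(\left(-3 - 4\right) + \left(5 - 4\right)^{2}\right)^{2} = \left(\left(-3 - 4\right) + 1^{2}\right)^{2} = \left(-7 + 1\right)^{2} = \left(-6\right)^{2} = 36$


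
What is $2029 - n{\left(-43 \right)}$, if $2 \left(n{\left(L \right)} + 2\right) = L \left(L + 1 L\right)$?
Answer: $182$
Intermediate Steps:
$n{\left(L \right)} = -2 + L^{2}$ ($n{\left(L \right)} = -2 + \frac{L \left(L + 1 L\right)}{2} = -2 + \frac{L \left(L + L\right)}{2} = -2 + \frac{L 2 L}{2} = -2 + \frac{2 L^{2}}{2} = -2 + L^{2}$)
$2029 - n{\left(-43 \right)} = 2029 - \left(-2 + \left(-43\right)^{2}\right) = 2029 - \left(-2 + 1849\right) = 2029 - 1847 = 182$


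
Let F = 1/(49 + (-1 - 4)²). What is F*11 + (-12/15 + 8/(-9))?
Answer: -5129/3330 ≈ -1.5402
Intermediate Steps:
F = 1/74 (F = 1/(49 + (-5)²) = 1/(49 + 25) = 1/74 ≈ 0.013514)
F*11 + (-12/15 + 8/(-9)) = (1/74)*11 + (-12/15 + 8/(-9)) = 11/74 + (-12*1/15 + 8*(-⅑)) = 11/74 + (-⅘ - 8/9) = 11/74 - 76/45 = -5129/3330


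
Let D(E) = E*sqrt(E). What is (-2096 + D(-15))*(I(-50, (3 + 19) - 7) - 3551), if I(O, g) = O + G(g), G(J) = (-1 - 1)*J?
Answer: 7610576 + 54465*I*sqrt(15) ≈ 7.6106e+6 + 2.1094e+5*I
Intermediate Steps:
D(E) = E**(3/2)
G(J) = -2*J
I(O, g) = O - 2*g
(-2096 + D(-15))*(I(-50, (3 + 19) - 7) - 3551) = (-2096 + (-15)**(3/2))*((-50 - 2*((3 + 19) - 7)) - 3551) = (-2096 - 15*I*sqrt(15))*((-50 - 2*(22 - 7)) - 3551) = (-2096 - 15*I*sqrt(15))*((-50 - 2*15) - 3551) = (-2096 - 15*I*sqrt(15))*((-50 - 30) - 3551) = (-2096 - 15*I*sqrt(15))*(-80 - 3551) = (-2096 - 15*I*sqrt(15))*(-3631) = 7610576 + 54465*I*sqrt(15)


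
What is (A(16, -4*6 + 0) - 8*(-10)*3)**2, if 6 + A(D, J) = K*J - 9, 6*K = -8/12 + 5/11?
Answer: 55547209/1089 ≈ 51008.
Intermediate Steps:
K = -7/198 (K = (-8/12 + 5/11)/6 = (-8*1/12 + 5*(1/11))/6 = (-2/3 + 5/11)/6 = (1/6)*(-7/33) = -7/198 ≈ -0.035354)
A(D, J) = -15 - 7*J/198 (A(D, J) = -6 + (-7*J/198 - 9) = -6 + (-9 - 7*J/198) = -15 - 7*J/198)
(A(16, -4*6 + 0) - 8*(-10)*3)**2 = ((-15 - 7*(-4*6 + 0)/198) - 8*(-10)*3)**2 = ((-15 - 7*(-24 + 0)/198) + 80*3)**2 = ((-15 - 7/198*(-24)) + 240)**2 = ((-15 + 28/33) + 240)**2 = (-467/33 + 240)**2 = (7453/33)**2 = 55547209/1089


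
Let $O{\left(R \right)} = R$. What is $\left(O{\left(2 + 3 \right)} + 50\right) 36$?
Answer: $1980$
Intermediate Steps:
$\left(O{\left(2 + 3 \right)} + 50\right) 36 = \left(\left(2 + 3\right) + 50\right) 36 = \left(5 + 50\right) 36 = 55 \cdot 36 = 1980$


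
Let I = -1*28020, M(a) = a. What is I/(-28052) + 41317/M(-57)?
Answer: -289356836/399741 ≈ -723.86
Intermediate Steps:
I = -28020
I/(-28052) + 41317/M(-57) = -28020/(-28052) + 41317/(-57) = -28020*(-1/28052) + 41317*(-1/57) = 7005/7013 - 41317/57 = -289356836/399741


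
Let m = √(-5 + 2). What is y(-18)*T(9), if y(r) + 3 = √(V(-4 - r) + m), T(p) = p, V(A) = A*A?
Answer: -27 + 9*√(196 + I*√3) ≈ 99.001 + 0.55673*I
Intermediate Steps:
V(A) = A²
m = I*√3 (m = √(-3) = I*√3 ≈ 1.732*I)
y(r) = -3 + √((-4 - r)² + I*√3)
y(-18)*T(9) = (-3 + √((4 - 18)² + I*√3))*9 = (-3 + √((-14)² + I*√3))*9 = (-3 + √(196 + I*√3))*9 = -27 + 9*√(196 + I*√3)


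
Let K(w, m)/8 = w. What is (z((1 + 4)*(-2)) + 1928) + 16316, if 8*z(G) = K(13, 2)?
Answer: 18257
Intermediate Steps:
K(w, m) = 8*w
z(G) = 13 (z(G) = (8*13)/8 = (⅛)*104 = 13)
(z((1 + 4)*(-2)) + 1928) + 16316 = (13 + 1928) + 16316 = 1941 + 16316 = 18257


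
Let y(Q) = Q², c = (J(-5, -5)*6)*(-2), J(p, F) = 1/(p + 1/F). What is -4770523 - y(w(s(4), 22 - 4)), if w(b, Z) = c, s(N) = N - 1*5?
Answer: -806219287/169 ≈ -4.7705e+6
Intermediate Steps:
s(N) = -5 + N (s(N) = N - 5 = -5 + N)
c = 30/13 (c = (-5/(1 - 5*(-5))*6)*(-2) = (-5/(1 + 25)*6)*(-2) = (-5/26*6)*(-2) = (-5*1/26*6)*(-2) = -5/26*6*(-2) = -15/13*(-2) = 30/13 ≈ 2.3077)
w(b, Z) = 30/13
-4770523 - y(w(s(4), 22 - 4)) = -4770523 - (30/13)² = -4770523 - 1*900/169 = -4770523 - 900/169 = -806219287/169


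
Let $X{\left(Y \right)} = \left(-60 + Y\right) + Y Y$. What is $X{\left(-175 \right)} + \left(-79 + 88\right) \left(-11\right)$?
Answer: $30291$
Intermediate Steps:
$X{\left(Y \right)} = -60 + Y + Y^{2}$ ($X{\left(Y \right)} = \left(-60 + Y\right) + Y^{2} = -60 + Y + Y^{2}$)
$X{\left(-175 \right)} + \left(-79 + 88\right) \left(-11\right) = \left(-60 - 175 + \left(-175\right)^{2}\right) + \left(-79 + 88\right) \left(-11\right) = \left(-60 - 175 + 30625\right) + 9 \left(-11\right) = 30390 - 99 = 30291$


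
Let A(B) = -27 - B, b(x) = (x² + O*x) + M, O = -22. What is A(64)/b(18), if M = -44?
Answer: 91/116 ≈ 0.78448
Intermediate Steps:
b(x) = -44 + x² - 22*x (b(x) = (x² - 22*x) - 44 = -44 + x² - 22*x)
A(64)/b(18) = (-27 - 1*64)/(-44 + 18² - 22*18) = (-27 - 64)/(-44 + 324 - 396) = -91/(-116) = -91*(-1/116) = 91/116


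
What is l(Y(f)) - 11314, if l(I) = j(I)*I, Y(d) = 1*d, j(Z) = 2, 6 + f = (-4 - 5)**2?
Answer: -11164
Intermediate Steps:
f = 75 (f = -6 + (-4 - 5)**2 = -6 + (-9)**2 = -6 + 81 = 75)
Y(d) = d
l(I) = 2*I
l(Y(f)) - 11314 = 2*75 - 11314 = 150 - 11314 = -11164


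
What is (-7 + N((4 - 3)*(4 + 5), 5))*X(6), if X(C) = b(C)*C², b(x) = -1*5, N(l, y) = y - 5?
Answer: 1260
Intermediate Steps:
N(l, y) = -5 + y
b(x) = -5
X(C) = -5*C²
(-7 + N((4 - 3)*(4 + 5), 5))*X(6) = (-7 + (-5 + 5))*(-5*6²) = (-7 + 0)*(-5*36) = -7*(-180) = 1260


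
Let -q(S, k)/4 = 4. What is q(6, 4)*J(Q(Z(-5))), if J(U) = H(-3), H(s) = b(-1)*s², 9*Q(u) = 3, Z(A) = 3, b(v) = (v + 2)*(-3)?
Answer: 432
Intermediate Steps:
b(v) = -6 - 3*v (b(v) = (2 + v)*(-3) = -6 - 3*v)
q(S, k) = -16 (q(S, k) = -4*4 = -16)
Q(u) = ⅓ (Q(u) = (⅑)*3 = ⅓)
H(s) = -3*s² (H(s) = (-6 - 3*(-1))*s² = (-6 + 3)*s² = -3*s²)
J(U) = -27 (J(U) = -3*(-3)² = -3*9 = -27)
q(6, 4)*J(Q(Z(-5))) = -16*(-27) = 432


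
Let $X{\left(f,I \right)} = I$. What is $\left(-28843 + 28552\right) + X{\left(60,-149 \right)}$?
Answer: $-440$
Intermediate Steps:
$\left(-28843 + 28552\right) + X{\left(60,-149 \right)} = \left(-28843 + 28552\right) - 149 = -291 - 149 = -440$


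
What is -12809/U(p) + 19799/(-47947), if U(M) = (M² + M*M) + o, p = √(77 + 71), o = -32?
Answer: -619380059/12658008 ≈ -48.932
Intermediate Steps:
p = 2*√37 (p = √148 = 2*√37 ≈ 12.166)
U(M) = -32 + 2*M² (U(M) = (M² + M*M) - 32 = (M² + M²) - 32 = 2*M² - 32 = -32 + 2*M²)
-12809/U(p) + 19799/(-47947) = -12809/(-32 + 2*(2*√37)²) + 19799/(-47947) = -12809/(-32 + 2*148) + 19799*(-1/47947) = -12809/(-32 + 296) - 19799/47947 = -12809/264 - 19799/47947 = -619380059/12658008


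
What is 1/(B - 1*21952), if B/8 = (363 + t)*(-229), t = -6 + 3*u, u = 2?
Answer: -1/686968 ≈ -1.4557e-6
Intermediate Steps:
t = 0 (t = -6 + 3*2 = -6 + 6 = 0)
B = -665016 (B = 8*((363 + 0)*(-229)) = 8*(363*(-229)) = 8*(-83127) = -665016)
1/(B - 1*21952) = 1/(-665016 - 1*21952) = 1/(-665016 - 21952) = 1/(-686968) = -1/686968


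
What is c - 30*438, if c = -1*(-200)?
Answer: -12940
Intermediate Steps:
c = 200
c - 30*438 = 200 - 30*438 = 200 - 13140 = -12940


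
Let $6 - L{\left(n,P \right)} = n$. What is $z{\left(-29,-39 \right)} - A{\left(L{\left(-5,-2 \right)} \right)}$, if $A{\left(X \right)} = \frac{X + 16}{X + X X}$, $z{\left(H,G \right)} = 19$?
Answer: $\frac{827}{44} \approx 18.795$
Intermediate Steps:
$L{\left(n,P \right)} = 6 - n$
$A{\left(X \right)} = \frac{16 + X}{X + X^{2}}$
$z{\left(-29,-39 \right)} - A{\left(L{\left(-5,-2 \right)} \right)} = 19 - \frac{16 + \left(6 - -5\right)}{\left(6 - -5\right) \left(1 + \left(6 - -5\right)\right)} = 19 - \frac{16 + \left(6 + 5\right)}{\left(6 + 5\right) \left(1 + \left(6 + 5\right)\right)} = 19 - \frac{16 + 11}{11 \left(1 + 11\right)} = 19 - \frac{1}{11} \cdot \frac{1}{12} \cdot 27 = 19 - \frac{9}{44} = \frac{827}{44}$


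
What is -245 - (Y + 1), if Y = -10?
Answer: -236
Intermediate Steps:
-245 - (Y + 1) = -245 - (-10 + 1) = -245 - 1*(-9) = -245 + 9 = -236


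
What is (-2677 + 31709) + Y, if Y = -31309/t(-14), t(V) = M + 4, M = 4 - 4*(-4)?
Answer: 665459/24 ≈ 27727.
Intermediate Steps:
M = 20 (M = 4 + 16 = 20)
t(V) = 24 (t(V) = 20 + 4 = 24)
Y = -31309/24 ≈ -1304.5
(-2677 + 31709) + Y = (-2677 + 31709) - 31309/24 = 29032 - 31309/24 = 665459/24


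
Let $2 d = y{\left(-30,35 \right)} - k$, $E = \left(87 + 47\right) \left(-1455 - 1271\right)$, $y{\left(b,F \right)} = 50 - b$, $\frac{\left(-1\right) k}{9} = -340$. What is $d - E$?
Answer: $363794$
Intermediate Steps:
$k = 3060$ ($k = \left(-9\right) \left(-340\right) = 3060$)
$E = -365284$ ($E = 134 \left(-2726\right) = -365284$)
$d = -1490$ ($d = \frac{\left(50 - -30\right) - 3060}{2} = \frac{\left(50 + 30\right) - 3060}{2} = \frac{80 - 3060}{2} = \frac{1}{2} \left(-2980\right) = -1490$)
$d - E = -1490 - -365284 = -1490 + 365284 = 363794$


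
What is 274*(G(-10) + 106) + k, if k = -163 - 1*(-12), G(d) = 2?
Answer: 29441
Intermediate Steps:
k = -151 (k = -163 + 12 = -151)
274*(G(-10) + 106) + k = 274*(2 + 106) - 151 = 274*108 - 151 = 29592 - 151 = 29441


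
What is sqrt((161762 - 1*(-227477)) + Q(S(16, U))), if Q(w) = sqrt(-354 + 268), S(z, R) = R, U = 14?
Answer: sqrt(389239 + I*sqrt(86)) ≈ 623.89 + 0.007*I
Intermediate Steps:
Q(w) = I*sqrt(86) (Q(w) = sqrt(-86) = I*sqrt(86))
sqrt((161762 - 1*(-227477)) + Q(S(16, U))) = sqrt((161762 - 1*(-227477)) + I*sqrt(86)) = sqrt((161762 + 227477) + I*sqrt(86)) = sqrt(389239 + I*sqrt(86))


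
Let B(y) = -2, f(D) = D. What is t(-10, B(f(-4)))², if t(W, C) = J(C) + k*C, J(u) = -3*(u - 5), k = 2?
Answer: 289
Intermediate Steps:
J(u) = 15 - 3*u (J(u) = -3*(-5 + u) = 15 - 3*u)
t(W, C) = 15 - C (t(W, C) = (15 - 3*C) + 2*C = 15 - C)
t(-10, B(f(-4)))² = (15 - 1*(-2))² = (15 + 2)² = 17² = 289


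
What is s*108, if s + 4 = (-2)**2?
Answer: 0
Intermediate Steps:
s = 0 (s = -4 + (-2)**2 = -4 + 4 = 0)
s*108 = 0*108 = 0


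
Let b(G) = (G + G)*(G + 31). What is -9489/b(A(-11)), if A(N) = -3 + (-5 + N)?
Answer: 3163/152 ≈ 20.809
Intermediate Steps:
A(N) = -8 + N
b(G) = 2*G*(31 + G) (b(G) = (2*G)*(31 + G) = 2*G*(31 + G))
-9489/b(A(-11)) = -9489*1/(2*(-8 - 11)*(31 + (-8 - 11))) = -9489*(-1/(38*(31 - 19))) = -9489/(2*(-19)*12) = -9489/(-456) = -9489*(-1/456) = 3163/152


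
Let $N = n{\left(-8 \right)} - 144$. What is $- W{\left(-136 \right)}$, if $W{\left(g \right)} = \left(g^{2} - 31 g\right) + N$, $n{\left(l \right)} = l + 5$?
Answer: $-22565$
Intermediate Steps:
$n{\left(l \right)} = 5 + l$
$N = -147$ ($N = \left(5 - 8\right) - 144 = -3 - 144 = -147$)
$W{\left(g \right)} = -147 + g^{2} - 31 g$ ($W{\left(g \right)} = \left(g^{2} - 31 g\right) - 147 = -147 + g^{2} - 31 g$)
$- W{\left(-136 \right)} = - (-147 + \left(-136\right)^{2} - -4216) = - (-147 + 18496 + 4216) = \left(-1\right) 22565 = -22565$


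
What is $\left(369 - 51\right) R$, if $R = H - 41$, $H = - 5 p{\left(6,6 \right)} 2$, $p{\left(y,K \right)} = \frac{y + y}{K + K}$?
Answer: $-16218$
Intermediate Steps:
$p{\left(y,K \right)} = \frac{y}{K}$ ($p{\left(y,K \right)} = \frac{2 y}{2 K} = 2 y \frac{1}{2 K} = \frac{y}{K}$)
$H = -10$ ($H = - 5 \cdot \frac{6}{6} \cdot 2 = - 5 \cdot 6 \cdot \frac{1}{6} \cdot 2 = \left(-5\right) 1 \cdot 2 = \left(-5\right) 2 = -10$)
$R = -51$ ($R = -10 - 41 = -51$)
$\left(369 - 51\right) R = \left(369 - 51\right) \left(-51\right) = 318 \left(-51\right) = -16218$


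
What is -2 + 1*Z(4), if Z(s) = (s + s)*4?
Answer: 30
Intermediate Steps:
Z(s) = 8*s (Z(s) = (2*s)*4 = 8*s)
-2 + 1*Z(4) = -2 + 1*(8*4) = -2 + 1*32 = -2 + 32 = 30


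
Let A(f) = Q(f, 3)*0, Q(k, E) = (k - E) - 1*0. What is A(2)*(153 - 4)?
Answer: 0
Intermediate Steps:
Q(k, E) = k - E (Q(k, E) = (k - E) + 0 = k - E)
A(f) = 0 (A(f) = (f - 1*3)*0 = (f - 3)*0 = (-3 + f)*0 = 0)
A(2)*(153 - 4) = 0*(153 - 4) = 0*149 = 0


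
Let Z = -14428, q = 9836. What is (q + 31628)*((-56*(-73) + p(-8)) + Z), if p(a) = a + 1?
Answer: -429028008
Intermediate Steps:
p(a) = 1 + a
(q + 31628)*((-56*(-73) + p(-8)) + Z) = (9836 + 31628)*((-56*(-73) + (1 - 8)) - 14428) = 41464*((4088 - 7) - 14428) = 41464*(4081 - 14428) = 41464*(-10347) = -429028008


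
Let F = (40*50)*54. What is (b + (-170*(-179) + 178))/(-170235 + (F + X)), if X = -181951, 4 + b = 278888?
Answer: -154746/122093 ≈ -1.2674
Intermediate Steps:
b = 278884 (b = -4 + 278888 = 278884)
F = 108000 (F = 2000*54 = 108000)
(b + (-170*(-179) + 178))/(-170235 + (F + X)) = (278884 + (-170*(-179) + 178))/(-170235 + (108000 - 181951)) = (278884 + (30430 + 178))/(-170235 - 73951) = (278884 + 30608)/(-244186) = 309492*(-1/244186) = -154746/122093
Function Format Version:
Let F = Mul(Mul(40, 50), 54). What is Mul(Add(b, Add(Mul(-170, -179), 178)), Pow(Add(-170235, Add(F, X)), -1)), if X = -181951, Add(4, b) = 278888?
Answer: Rational(-154746, 122093) ≈ -1.2674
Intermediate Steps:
b = 278884 (b = Add(-4, 278888) = 278884)
F = 108000 (F = Mul(2000, 54) = 108000)
Mul(Add(b, Add(Mul(-170, -179), 178)), Pow(Add(-170235, Add(F, X)), -1)) = Mul(Add(278884, Add(Mul(-170, -179), 178)), Pow(Add(-170235, Add(108000, -181951)), -1)) = Mul(Add(278884, Add(30430, 178)), Pow(Add(-170235, -73951), -1)) = Mul(Add(278884, 30608), Pow(-244186, -1)) = Mul(309492, Rational(-1, 244186)) = Rational(-154746, 122093)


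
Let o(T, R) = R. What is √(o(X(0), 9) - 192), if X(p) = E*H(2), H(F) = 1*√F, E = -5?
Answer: I*√183 ≈ 13.528*I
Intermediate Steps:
H(F) = √F
X(p) = -5*√2
√(o(X(0), 9) - 192) = √(9 - 192) = √(-183) = I*√183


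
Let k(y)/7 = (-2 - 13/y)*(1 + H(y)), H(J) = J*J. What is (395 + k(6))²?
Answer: 16851025/36 ≈ 4.6808e+5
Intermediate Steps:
H(J) = J²
k(y) = 7*(1 + y²)*(-2 - 13/y) (k(y) = 7*((-2 - 13/y)*(1 + y²)) = 7*((1 + y²)*(-2 - 13/y)) = 7*(1 + y²)*(-2 - 13/y))
(395 + k(6))² = (395 + (-14 - 91*6 - 91/6 - 14*6²))² = (395 + (-14 - 546 - 91*⅙ - 14*36))² = (395 + (-14 - 546 - 91/6 - 504))² = (395 - 6475/6)² = (-4105/6)² = 16851025/36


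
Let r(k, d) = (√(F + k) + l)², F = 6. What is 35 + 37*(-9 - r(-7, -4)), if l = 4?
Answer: -853 - 296*I ≈ -853.0 - 296.0*I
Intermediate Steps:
r(k, d) = (4 + √(6 + k))² (r(k, d) = (√(6 + k) + 4)² = (4 + √(6 + k))²)
35 + 37*(-9 - r(-7, -4)) = 35 + 37*(-9 - (4 + √(6 - 7))²) = 35 + 37*(-9 - (4 + √(-1))²) = 35 + 37*(-9 - (4 + I)²) = 35 + (-333 - 37*(4 + I)²) = -298 - 37*(4 + I)²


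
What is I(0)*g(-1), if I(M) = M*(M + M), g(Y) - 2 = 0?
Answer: 0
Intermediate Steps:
g(Y) = 2 (g(Y) = 2 + 0 = 2)
I(M) = 2*M**2 (I(M) = M*(2*M) = 2*M**2)
I(0)*g(-1) = (2*0**2)*2 = (2*0)*2 = 0*2 = 0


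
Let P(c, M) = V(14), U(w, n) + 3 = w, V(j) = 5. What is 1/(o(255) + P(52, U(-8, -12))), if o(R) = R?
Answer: 1/260 ≈ 0.0038462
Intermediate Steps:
U(w, n) = -3 + w
P(c, M) = 5
1/(o(255) + P(52, U(-8, -12))) = 1/(255 + 5) = 1/260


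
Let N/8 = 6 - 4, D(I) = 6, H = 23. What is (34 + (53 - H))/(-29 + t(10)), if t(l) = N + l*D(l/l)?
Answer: 64/47 ≈ 1.3617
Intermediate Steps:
N = 16 (N = 8*(6 - 4) = 8*2 = 16)
t(l) = 16 + 6*l (t(l) = 16 + l*6 = 16 + 6*l)
(34 + (53 - H))/(-29 + t(10)) = (34 + (53 - 1*23))/(-29 + (16 + 6*10)) = (34 + (53 - 23))/(-29 + (16 + 60)) = (34 + 30)/(-29 + 76) = 64/47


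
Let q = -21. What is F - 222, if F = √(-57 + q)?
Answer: -222 + I*√78 ≈ -222.0 + 8.8318*I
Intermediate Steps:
F = I*√78 (F = √(-57 - 21) = √(-78) = I*√78 ≈ 8.8318*I)
F - 222 = I*√78 - 222 = -222 + I*√78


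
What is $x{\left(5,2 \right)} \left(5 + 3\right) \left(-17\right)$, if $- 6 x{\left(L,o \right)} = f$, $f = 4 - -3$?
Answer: $\frac{476}{3} \approx 158.67$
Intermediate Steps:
$f = 7$ ($f = 4 + 3 = 7$)
$x{\left(L,o \right)} = - \frac{7}{6}$ ($x{\left(L,o \right)} = \left(- \frac{1}{6}\right) 7 = - \frac{7}{6}$)
$x{\left(5,2 \right)} \left(5 + 3\right) \left(-17\right) = - \frac{7 \left(5 + 3\right)}{6} \left(-17\right) = \left(- \frac{7}{6}\right) 8 \left(-17\right) = \left(- \frac{28}{3}\right) \left(-17\right) = \frac{476}{3}$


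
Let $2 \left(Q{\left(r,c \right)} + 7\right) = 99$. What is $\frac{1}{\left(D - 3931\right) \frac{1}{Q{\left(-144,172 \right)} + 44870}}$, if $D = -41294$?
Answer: $- \frac{3593}{3618} \approx -0.99309$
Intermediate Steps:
$Q{\left(r,c \right)} = \frac{85}{2}$ ($Q{\left(r,c \right)} = -7 + \frac{1}{2} \cdot 99 = -7 + \frac{99}{2} = \frac{85}{2}$)
$\frac{1}{\left(D - 3931\right) \frac{1}{Q{\left(-144,172 \right)} + 44870}} = \frac{1}{\left(-41294 - 3931\right) \frac{1}{\frac{85}{2} + 44870}} = \frac{1}{\left(-45225\right) \frac{1}{\frac{89825}{2}}} = \frac{1}{\left(-45225\right) \frac{2}{89825}} = \frac{1}{- \frac{3618}{3593}} = - \frac{3593}{3618}$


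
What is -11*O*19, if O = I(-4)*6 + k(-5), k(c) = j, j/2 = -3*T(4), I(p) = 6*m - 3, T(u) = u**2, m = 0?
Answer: 23826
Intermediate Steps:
I(p) = -3 (I(p) = 6*0 - 3 = 0 - 3 = -3)
j = -96 (j = 2*(-3*4**2) = 2*(-3*16) = 2*(-48) = -96)
k(c) = -96
O = -114 (O = -3*6 - 96 = -18 - 96 = -114)
-11*O*19 = -11*(-114)*19 = 1254*19 = 23826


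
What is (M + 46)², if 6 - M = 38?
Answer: 196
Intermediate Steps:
M = -32 (M = 6 - 1*38 = 6 - 38 = -32)
(M + 46)² = (-32 + 46)² = 14² = 196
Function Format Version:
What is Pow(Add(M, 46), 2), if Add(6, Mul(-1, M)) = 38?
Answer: 196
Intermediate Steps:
M = -32 (M = Add(6, Mul(-1, 38)) = Add(6, -38) = -32)
Pow(Add(M, 46), 2) = Pow(Add(-32, 46), 2) = Pow(14, 2) = 196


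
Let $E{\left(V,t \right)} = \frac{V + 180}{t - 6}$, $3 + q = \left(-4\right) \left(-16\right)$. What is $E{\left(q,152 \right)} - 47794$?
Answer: $- \frac{6977683}{146} \approx -47792.0$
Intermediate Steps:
$q = 61$ ($q = -3 - -64 = -3 + 64 = 61$)
$E{\left(V,t \right)} = \frac{180 + V}{-6 + t}$
$E{\left(q,152 \right)} - 47794 = \frac{180 + 61}{-6 + 152} - 47794 = \frac{1}{146} \cdot 241 - 47794 = \frac{241}{146} - 47794 = - \frac{6977683}{146}$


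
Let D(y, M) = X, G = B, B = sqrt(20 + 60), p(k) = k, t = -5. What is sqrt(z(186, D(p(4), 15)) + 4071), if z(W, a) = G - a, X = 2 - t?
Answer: 2*sqrt(1016 + sqrt(5)) ≈ 63.820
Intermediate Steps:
B = 4*sqrt(5) (B = sqrt(80) = 4*sqrt(5) ≈ 8.9443)
G = 4*sqrt(5) ≈ 8.9443
X = 7 (X = 2 - 1*(-5) = 2 + 5 = 7)
D(y, M) = 7
z(W, a) = -a + 4*sqrt(5) (z(W, a) = 4*sqrt(5) - a = -a + 4*sqrt(5))
sqrt(z(186, D(p(4), 15)) + 4071) = sqrt((-1*7 + 4*sqrt(5)) + 4071) = sqrt((-7 + 4*sqrt(5)) + 4071) = sqrt(4064 + 4*sqrt(5))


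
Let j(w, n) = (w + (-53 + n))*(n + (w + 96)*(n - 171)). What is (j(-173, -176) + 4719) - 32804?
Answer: -10698371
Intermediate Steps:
j(w, n) = (n + (-171 + n)*(96 + w))*(-53 + n + w) (j(w, n) = (-53 + n + w)*(n + (96 + w)*(-171 + n)) = (-53 + n + w)*(n + (-171 + n)*(96 + w)) = (n + (-171 + n)*(96 + w))*(-53 + n + w))
(j(-173, -176) + 4719) - 32804 = ((870048 - 21557*(-176) - 7353*(-173) - 171*(-173)² + 97*(-176)² - 176*(-173)² - 173*(-176)² - 127*(-176)*(-173)) + 4719) - 32804 = ((870048 + 3794032 + 1272069 - 171*29929 + 97*30976 - 176*29929 - 173*30976 - 3866896) + 4719) - 32804 = ((870048 + 3794032 + 1272069 - 5117859 + 3004672 - 5267504 - 5358848 - 3866896) + 4719) - 32804 = (-10670286 + 4719) - 32804 = -10665567 - 32804 = -10698371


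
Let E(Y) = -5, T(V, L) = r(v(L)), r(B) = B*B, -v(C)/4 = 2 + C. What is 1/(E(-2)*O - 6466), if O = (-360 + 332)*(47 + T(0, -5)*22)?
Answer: 1/443634 ≈ 2.2541e-6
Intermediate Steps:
v(C) = -8 - 4*C (v(C) = -4*(2 + C) = -8 - 4*C)
r(B) = B²
T(V, L) = (-8 - 4*L)²
O = -90020 (O = (-360 + 332)*(47 + (16*(2 - 5)²)*22) = -28*(47 + (16*(-3)²)*22) = -28*(47 + (16*9)*22) = -28*(47 + 144*22) = -28*(47 + 3168) = -28*3215 = -90020)
1/(E(-2)*O - 6466) = 1/(-5*(-90020) - 6466) = 1/(450100 - 6466) = 1/443634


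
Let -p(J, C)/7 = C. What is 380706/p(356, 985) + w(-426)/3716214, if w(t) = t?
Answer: -235797984059/4270549255 ≈ -55.215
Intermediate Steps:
p(J, C) = -7*C
380706/p(356, 985) + w(-426)/3716214 = 380706/((-7*985)) - 426/3716214 = 380706/(-6895) - 426*1/3716214 = 380706*(-1/6895) - 71/619369 = -380706/6895 - 71/619369 = -235797984059/4270549255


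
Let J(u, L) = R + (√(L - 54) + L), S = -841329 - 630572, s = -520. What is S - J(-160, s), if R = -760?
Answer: -1470621 - I*√574 ≈ -1.4706e+6 - 23.958*I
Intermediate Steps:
S = -1471901
J(u, L) = -760 + L + √(-54 + L) (J(u, L) = -760 + (√(L - 54) + L) = -760 + (√(-54 + L) + L) = -760 + (L + √(-54 + L)) = -760 + L + √(-54 + L))
S - J(-160, s) = -1471901 - (-760 - 520 + √(-54 - 520)) = -1471901 - (-760 - 520 + √(-574)) = -1471901 - (-760 - 520 + I*√574) = -1471901 - (-1280 + I*√574) = -1471901 + (1280 - I*√574) = -1470621 - I*√574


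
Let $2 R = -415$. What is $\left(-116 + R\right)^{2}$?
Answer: $\frac{418609}{4} \approx 1.0465 \cdot 10^{5}$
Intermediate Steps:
$R = - \frac{415}{2}$ ($R = \frac{1}{2} \left(-415\right) = - \frac{415}{2} \approx -207.5$)
$\left(-116 + R\right)^{2} = \left(-116 - \frac{415}{2}\right)^{2} = \left(- \frac{647}{2}\right)^{2} = \frac{418609}{4}$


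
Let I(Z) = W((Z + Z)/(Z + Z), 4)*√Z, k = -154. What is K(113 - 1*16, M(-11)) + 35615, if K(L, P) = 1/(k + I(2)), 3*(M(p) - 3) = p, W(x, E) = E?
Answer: 421752753/11842 - √2/5921 ≈ 35615.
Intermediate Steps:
M(p) = 3 + p/3
I(Z) = 4*√Z
K(L, P) = 1/(-154 + 4*√2)
K(113 - 1*16, M(-11)) + 35615 = (-77/11842 - √2/5921) + 35615 = 421752753/11842 - √2/5921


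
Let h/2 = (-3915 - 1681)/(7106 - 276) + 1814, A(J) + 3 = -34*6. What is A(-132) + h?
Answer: 11677119/3415 ≈ 3419.4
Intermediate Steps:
A(J) = -207 (A(J) = -3 - 34*6 = -3 - 204 = -207)
h = 12384024/3415 (h = 2*((-3915 - 1681)/(7106 - 276) + 1814) = 2*(-5596/6830 + 1814) = 2*(-5596*1/6830 + 1814) = 2*(-2798/3415 + 1814) = 2*(6192012/3415) = 12384024/3415 ≈ 3626.4)
A(-132) + h = -207 + 12384024/3415 = 11677119/3415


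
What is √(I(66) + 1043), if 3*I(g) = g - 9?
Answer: 3*√118 ≈ 32.588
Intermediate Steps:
I(g) = -3 + g/3 (I(g) = (g - 9)/3 = (-9 + g)/3 = -3 + g/3)
√(I(66) + 1043) = √((-3 + (⅓)*66) + 1043) = √((-3 + 22) + 1043) = √(19 + 1043) = √1062 = 3*√118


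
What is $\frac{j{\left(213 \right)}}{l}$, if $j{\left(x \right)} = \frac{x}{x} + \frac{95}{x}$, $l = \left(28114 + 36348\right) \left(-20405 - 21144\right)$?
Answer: $- \frac{154}{285242319447} \approx -5.3989 \cdot 10^{-10}$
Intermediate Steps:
$l = -2678331638$ ($l = 64462 \left(-41549\right) = -2678331638$)
$j{\left(x \right)} = 1 + \frac{95}{x}$
$\frac{j{\left(213 \right)}}{l} = \frac{\frac{1}{213} \left(95 + 213\right)}{-2678331638} = \frac{1}{213} \cdot 308 \left(- \frac{1}{2678331638}\right) = \frac{308}{213} \left(- \frac{1}{2678331638}\right) = - \frac{154}{285242319447}$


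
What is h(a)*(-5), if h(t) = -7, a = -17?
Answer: 35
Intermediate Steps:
h(a)*(-5) = -7*(-5) = 35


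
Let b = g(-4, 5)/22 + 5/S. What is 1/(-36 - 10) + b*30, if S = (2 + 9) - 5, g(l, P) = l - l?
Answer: 1149/46 ≈ 24.978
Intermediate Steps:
g(l, P) = 0
S = 6 (S = 11 - 5 = 6)
b = ⅚ (b = 0/22 + 5/6 = 0*(1/22) + 5*(⅙) = 0 + ⅚ = ⅚ ≈ 0.83333)
1/(-36 - 10) + b*30 = 1/(-36 - 10) + (⅚)*30 = 1/(-46) + 25 = -1/46 + 25 = 1149/46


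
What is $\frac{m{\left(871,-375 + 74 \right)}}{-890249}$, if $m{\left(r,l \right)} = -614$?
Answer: $\frac{614}{890249} \approx 0.00068969$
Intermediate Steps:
$\frac{m{\left(871,-375 + 74 \right)}}{-890249} = - \frac{614}{-890249} = \left(-614\right) \left(- \frac{1}{890249}\right) = \frac{614}{890249}$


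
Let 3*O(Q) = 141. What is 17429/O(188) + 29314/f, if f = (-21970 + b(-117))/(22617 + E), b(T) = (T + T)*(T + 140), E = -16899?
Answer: -1850325559/321386 ≈ -5757.3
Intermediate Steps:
b(T) = 2*T*(140 + T) (b(T) = (2*T)*(140 + T) = 2*T*(140 + T))
O(Q) = 47 (O(Q) = (1/3)*141 = 47)
f = -13676/2859 (f = (-21970 + 2*(-117)*(140 - 117))/(22617 - 16899) = (-21970 + 2*(-117)*23)/5718 = (-21970 - 5382)*(1/5718) = -27352*1/5718 = -13676/2859 ≈ -4.7835)
17429/O(188) + 29314/f = 17429/47 + 29314/(-13676/2859) = 17429*(1/47) + 29314*(-2859/13676) = 17429/47 - 41904363/6838 = -1850325559/321386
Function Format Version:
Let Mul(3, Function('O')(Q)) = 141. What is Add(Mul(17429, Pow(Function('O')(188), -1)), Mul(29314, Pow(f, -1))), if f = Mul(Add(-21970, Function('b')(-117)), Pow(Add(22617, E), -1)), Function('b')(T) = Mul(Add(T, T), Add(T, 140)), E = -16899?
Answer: Rational(-1850325559, 321386) ≈ -5757.3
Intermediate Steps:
Function('b')(T) = Mul(2, T, Add(140, T)) (Function('b')(T) = Mul(Mul(2, T), Add(140, T)) = Mul(2, T, Add(140, T)))
Function('O')(Q) = 47 (Function('O')(Q) = Mul(Rational(1, 3), 141) = 47)
f = Rational(-13676, 2859) (f = Mul(Add(-21970, Mul(2, -117, Add(140, -117))), Pow(Add(22617, -16899), -1)) = Mul(Add(-21970, Mul(2, -117, 23)), Pow(5718, -1)) = Mul(Add(-21970, -5382), Rational(1, 5718)) = Mul(-27352, Rational(1, 5718)) = Rational(-13676, 2859) ≈ -4.7835)
Add(Mul(17429, Pow(Function('O')(188), -1)), Mul(29314, Pow(f, -1))) = Add(Mul(17429, Pow(47, -1)), Mul(29314, Pow(Rational(-13676, 2859), -1))) = Add(Mul(17429, Rational(1, 47)), Mul(29314, Rational(-2859, 13676))) = Add(Rational(17429, 47), Rational(-41904363, 6838)) = Rational(-1850325559, 321386)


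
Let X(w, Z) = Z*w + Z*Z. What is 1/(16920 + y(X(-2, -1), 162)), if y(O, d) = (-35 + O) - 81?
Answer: 1/16807 ≈ 5.9499e-5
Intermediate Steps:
X(w, Z) = Z² + Z*w (X(w, Z) = Z*w + Z² = Z² + Z*w)
y(O, d) = -116 + O
1/(16920 + y(X(-2, -1), 162)) = 1/(16920 + (-116 - (-1 - 2))) = 1/(16920 + (-116 - 1*(-3))) = 1/(16920 + (-116 + 3)) = 1/(16920 - 113) = 1/16807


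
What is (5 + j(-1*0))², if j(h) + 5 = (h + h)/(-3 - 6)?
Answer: 0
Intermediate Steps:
j(h) = -5 - 2*h/9 (j(h) = -5 + (h + h)/(-3 - 6) = -5 + (2*h)/(-9) = -5 + (2*h)*(-⅑) = -5 - 2*h/9)
(5 + j(-1*0))² = (5 + (-5 - (-2)*0/9))² = (5 + (-5 - 2/9*0))² = (5 + (-5 + 0))² = (5 - 5)² = 0² = 0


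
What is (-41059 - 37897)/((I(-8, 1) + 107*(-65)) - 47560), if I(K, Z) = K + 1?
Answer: 39478/27261 ≈ 1.4481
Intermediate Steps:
I(K, Z) = 1 + K
(-41059 - 37897)/((I(-8, 1) + 107*(-65)) - 47560) = (-41059 - 37897)/(((1 - 8) + 107*(-65)) - 47560) = -78956/((-7 - 6955) - 47560) = -78956/(-6962 - 47560) = -78956/(-54522) = -78956*(-1/54522) = 39478/27261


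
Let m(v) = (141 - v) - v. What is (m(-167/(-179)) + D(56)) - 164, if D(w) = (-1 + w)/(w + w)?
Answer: -488667/20048 ≈ -24.375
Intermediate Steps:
D(w) = (-1 + w)/(2*w) (D(w) = (-1 + w)/((2*w)) = (-1 + w)*(1/(2*w)) = (-1 + w)/(2*w))
m(v) = 141 - 2*v
(m(-167/(-179)) + D(56)) - 164 = ((141 - (-334)/(-179)) + (1/2)*(-1 + 56)/56) - 164 = ((141 - (-334)*(-1)/179) + (1/2)*(1/56)*55) - 164 = ((141 - 2*167/179) + 55/112) - 164 = ((141 - 334/179) + 55/112) - 164 = (24905/179 + 55/112) - 164 = 2799205/20048 - 164 = -488667/20048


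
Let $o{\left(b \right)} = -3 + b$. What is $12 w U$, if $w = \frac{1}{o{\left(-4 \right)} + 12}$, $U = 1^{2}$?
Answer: $\frac{12}{5} \approx 2.4$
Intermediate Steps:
$U = 1$
$w = \frac{1}{5}$ ($w = \frac{1}{\left(-3 - 4\right) + 12} = \frac{1}{-7 + 12} = \frac{1}{5} \approx 0.2$)
$12 w U = 12 \cdot \frac{1}{5} \cdot 1 = \frac{12}{5} \cdot 1 = \frac{12}{5}$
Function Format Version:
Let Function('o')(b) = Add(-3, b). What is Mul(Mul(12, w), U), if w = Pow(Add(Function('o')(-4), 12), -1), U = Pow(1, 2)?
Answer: Rational(12, 5) ≈ 2.4000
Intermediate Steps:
U = 1
w = Rational(1, 5) (w = Pow(Add(Add(-3, -4), 12), -1) = Pow(Add(-7, 12), -1) = Pow(5, -1) = Rational(1, 5) ≈ 0.20000)
Mul(Mul(12, w), U) = Mul(Mul(12, Rational(1, 5)), 1) = Mul(Rational(12, 5), 1) = Rational(12, 5)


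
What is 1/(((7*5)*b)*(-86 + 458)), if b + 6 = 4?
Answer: -1/26040 ≈ -3.8402e-5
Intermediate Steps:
b = -2 (b = -6 + 4 = -2)
1/(((7*5)*b)*(-86 + 458)) = 1/(((7*5)*(-2))*(-86 + 458)) = 1/((35*(-2))*372) = 1/(-70*372) = 1/(-26040) = -1/26040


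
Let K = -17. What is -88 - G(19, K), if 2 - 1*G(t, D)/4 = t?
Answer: -20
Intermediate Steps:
G(t, D) = 8 - 4*t
-88 - G(19, K) = -88 - (8 - 4*19) = -88 - (8 - 76) = -88 - 1*(-68) = -88 + 68 = -20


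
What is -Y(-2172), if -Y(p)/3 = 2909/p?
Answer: -2909/724 ≈ -4.0180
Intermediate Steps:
Y(p) = -8727/p
-Y(-2172) = -(-8727)/(-2172) = -(-8727)*(-1)/2172 = -1*2909/724 = -2909/724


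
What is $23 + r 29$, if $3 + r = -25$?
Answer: $-789$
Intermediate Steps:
$r = -28$ ($r = -3 - 25 = -28$)
$23 + r 29 = 23 - 812 = -789$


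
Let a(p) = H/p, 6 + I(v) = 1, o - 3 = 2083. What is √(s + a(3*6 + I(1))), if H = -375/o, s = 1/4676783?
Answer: I*√222421439695025510758/126825001394 ≈ 0.11759*I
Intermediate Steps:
o = 2086 (o = 3 + 2083 = 2086)
I(v) = -5 (I(v) = -6 + 1 = -5)
s = 1/4676783 ≈ 2.1382e-7
H = -375/2086 ≈ -0.17977
a(p) = -375/(2086*p)
√(s + a(3*6 + I(1))) = √(1/4676783 - 375/(2086*(3*6 - 5))) = √(1/4676783 - 375/(2086*(18 - 5))) = √(1/4676783 - 375/2086/13) = √(1/4676783 - 375/2086*1/13) = √(1/4676783 - 375/27118) = √(-1753766507/126825001394) = I*√222421439695025510758/126825001394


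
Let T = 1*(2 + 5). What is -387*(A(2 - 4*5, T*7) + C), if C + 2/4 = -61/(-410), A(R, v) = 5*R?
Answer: 7168014/205 ≈ 34966.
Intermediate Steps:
T = 7 (T = 1*7 = 7)
C = -72/205 (C = -½ - 61/(-410) = -½ - 61*(-1/410) = -½ + 61/410 = -72/205 ≈ -0.35122)
-387*(A(2 - 4*5, T*7) + C) = -387*(5*(2 - 4*5) - 72/205) = -387*(5*(2 - 20) - 72/205) = -387*(5*(-18) - 72/205) = -387*(-90 - 72/205) = -387*(-18522/205) = 7168014/205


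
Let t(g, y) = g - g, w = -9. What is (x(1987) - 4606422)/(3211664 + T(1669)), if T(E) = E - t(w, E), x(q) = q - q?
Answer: -1535474/1071111 ≈ -1.4335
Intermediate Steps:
t(g, y) = 0
x(q) = 0
T(E) = E (T(E) = E - 1*0 = E + 0 = E)
(x(1987) - 4606422)/(3211664 + T(1669)) = (0 - 4606422)/(3211664 + 1669) = -4606422/3213333 = -4606422*1/3213333 = -1535474/1071111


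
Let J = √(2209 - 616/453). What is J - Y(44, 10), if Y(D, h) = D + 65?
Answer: -109 + √453027633/453 ≈ -62.014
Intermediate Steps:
Y(D, h) = 65 + D
J = √453027633/453 (J = √(2209 - 616*1/453) = √(2209 - 616/453) = √(1000061/453) = √453027633/453 ≈ 46.986)
J - Y(44, 10) = √453027633/453 - (65 + 44) = √453027633/453 - 1*109 = √453027633/453 - 109 = -109 + √453027633/453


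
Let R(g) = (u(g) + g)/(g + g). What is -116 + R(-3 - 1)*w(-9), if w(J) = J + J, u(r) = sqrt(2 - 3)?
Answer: -125 + 9*I/4 ≈ -125.0 + 2.25*I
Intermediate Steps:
u(r) = I (u(r) = sqrt(-1) = I)
w(J) = 2*J
R(g) = (I + g)/(2*g) (R(g) = (I + g)/(g + g) = (I + g)/((2*g)) = (I + g)*(1/(2*g)) = (I + g)/(2*g))
-116 + R(-3 - 1)*w(-9) = -116 + ((I + (-3 - 1))/(2*(-3 - 1)))*(2*(-9)) = -116 + ((1/2)*(I - 4)/(-4))*(-18) = -116 + ((1/2)*(-1/4)*(-4 + I))*(-18) = -116 + (1/2 - I/8)*(-18) = -116 + (-9 + 9*I/4) = -125 + 9*I/4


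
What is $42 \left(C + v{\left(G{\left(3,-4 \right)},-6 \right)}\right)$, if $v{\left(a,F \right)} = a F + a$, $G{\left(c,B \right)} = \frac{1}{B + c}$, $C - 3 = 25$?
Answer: $1386$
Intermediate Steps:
$C = 28$ ($C = 3 + 25 = 28$)
$v{\left(a,F \right)} = a + F a$ ($v{\left(a,F \right)} = F a + a = a + F a$)
$42 \left(C + v{\left(G{\left(3,-4 \right)},-6 \right)}\right) = 42 \left(28 + \frac{1 - 6}{-4 + 3}\right) = 42 \left(28 + \frac{1}{-1} \left(-5\right)\right) = 42 \left(28 - -5\right) = 42 \left(28 + 5\right) = 42 \cdot 33 = 1386$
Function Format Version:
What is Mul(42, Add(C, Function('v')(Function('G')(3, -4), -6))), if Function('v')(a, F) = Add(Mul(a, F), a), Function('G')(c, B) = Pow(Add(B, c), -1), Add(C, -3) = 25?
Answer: 1386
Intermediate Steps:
C = 28 (C = Add(3, 25) = 28)
Function('v')(a, F) = Add(a, Mul(F, a)) (Function('v')(a, F) = Add(Mul(F, a), a) = Add(a, Mul(F, a)))
Mul(42, Add(C, Function('v')(Function('G')(3, -4), -6))) = Mul(42, Add(28, Mul(Pow(Add(-4, 3), -1), Add(1, -6)))) = Mul(42, Add(28, Mul(Pow(-1, -1), -5))) = Mul(42, Add(28, Mul(-1, -5))) = Mul(42, Add(28, 5)) = Mul(42, 33) = 1386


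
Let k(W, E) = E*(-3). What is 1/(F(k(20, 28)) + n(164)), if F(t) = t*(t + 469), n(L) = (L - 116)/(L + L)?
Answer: -41/1325934 ≈ -3.0922e-5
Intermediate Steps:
k(W, E) = -3*E
n(L) = (-116 + L)/(2*L) (n(L) = (-116 + L)/((2*L)) = (-116 + L)*(1/(2*L)) = (-116 + L)/(2*L))
F(t) = t*(469 + t)
1/(F(k(20, 28)) + n(164)) = 1/((-3*28)*(469 - 3*28) + (½)*(-116 + 164)/164) = 1/(-84*(469 - 84) + (½)*(1/164)*48) = 1/(-84*385 + 6/41) = 1/(-32340 + 6/41) = 1/(-1325934/41) = -41/1325934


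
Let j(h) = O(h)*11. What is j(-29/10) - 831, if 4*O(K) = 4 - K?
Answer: -32481/40 ≈ -812.03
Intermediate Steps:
O(K) = 1 - K/4 (O(K) = (4 - K)/4 = 1 - K/4)
j(h) = 11 - 11*h/4 (j(h) = (1 - h/4)*11 = 11 - 11*h/4)
j(-29/10) - 831 = (11 - (-319)/(4*10)) - 831 = (11 - 11/4*(-29/10)) - 831 = (11 + 319/40) - 831 = 759/40 - 831 = -32481/40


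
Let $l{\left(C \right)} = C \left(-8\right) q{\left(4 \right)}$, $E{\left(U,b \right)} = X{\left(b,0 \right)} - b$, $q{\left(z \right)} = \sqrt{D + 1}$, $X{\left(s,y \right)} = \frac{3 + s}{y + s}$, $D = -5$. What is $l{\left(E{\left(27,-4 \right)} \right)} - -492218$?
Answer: $492218 - 68 i \approx 4.9222 \cdot 10^{5} - 68.0 i$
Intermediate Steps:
$X{\left(s,y \right)} = \frac{3 + s}{s + y}$
$q{\left(z \right)} = 2 i$ ($q{\left(z \right)} = \sqrt{-5 + 1} = \sqrt{-4} = 2 i$)
$E{\left(U,b \right)} = - b + \frac{3 + b}{b}$ ($E{\left(U,b \right)} = \frac{3 + b}{b + 0} - b = \frac{3 + b}{b} - b = - b + \frac{3 + b}{b}$)
$l{\left(C \right)} = - 16 i C$ ($l{\left(C \right)} = C \left(-8\right) 2 i = - 8 C 2 i = - 16 i C$)
$l{\left(E{\left(27,-4 \right)} \right)} - -492218 = - 16 i \left(1 - -4 + \frac{3}{-4}\right) - -492218 = - 16 i \left(1 + 4 + 3 \left(- \frac{1}{4}\right)\right) + 492218 = - 16 i \left(1 + 4 - \frac{3}{4}\right) + 492218 = \left(-16\right) i \frac{17}{4} + 492218 = - 68 i + 492218 = 492218 - 68 i$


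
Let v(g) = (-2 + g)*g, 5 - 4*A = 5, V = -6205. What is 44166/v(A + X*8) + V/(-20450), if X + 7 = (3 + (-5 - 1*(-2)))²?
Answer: 46167427/3321080 ≈ 13.901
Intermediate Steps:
A = 0 (A = 5/4 - ¼*5 = 5/4 - 5/4 = 0)
X = -7 (X = -7 + (3 + (-5 - 1*(-2)))² = -7 + (3 + (-5 + 2))² = -7 + (3 - 3)² = -7 + 0² = -7 + 0 = -7)
v(g) = g*(-2 + g)
44166/v(A + X*8) + V/(-20450) = 44166/(((0 - 7*8)*(-2 + (0 - 7*8)))) - 6205/(-20450) = 44166/(((0 - 56)*(-2 + (0 - 56)))) - 6205*(-1/20450) = 44166/((-56*(-2 - 56))) + 1241/4090 = 44166/((-56*(-58))) + 1241/4090 = 44166/3248 + 1241/4090 = 44166*(1/3248) + 1241/4090 = 22083/1624 + 1241/4090 = 46167427/3321080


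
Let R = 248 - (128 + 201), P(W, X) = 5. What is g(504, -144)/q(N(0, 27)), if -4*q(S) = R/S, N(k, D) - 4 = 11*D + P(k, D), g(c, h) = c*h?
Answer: -1096704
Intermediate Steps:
R = -81 (R = 248 - 1*329 = 248 - 329 = -81)
N(k, D) = 9 + 11*D (N(k, D) = 4 + (11*D + 5) = 4 + (5 + 11*D) = 9 + 11*D)
q(S) = 81/(4*S) (q(S) = -(-81)/(4*S) = 81/(4*S))
g(504, -144)/q(N(0, 27)) = (504*(-144))/((81/(4*(9 + 11*27)))) = -72576/(81/(4*(9 + 297))) = -72576/((81/4)/306) = -72576/((81/4)*(1/306)) = -72576/9/136 = -72576*136/9 = -1096704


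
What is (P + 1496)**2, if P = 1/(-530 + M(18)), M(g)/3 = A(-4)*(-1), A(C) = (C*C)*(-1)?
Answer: 519943387041/232324 ≈ 2.2380e+6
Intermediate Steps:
A(C) = -C**2 (A(C) = C**2*(-1) = -C**2)
M(g) = 48 (M(g) = 3*(-1*(-4)**2*(-1)) = 3*(-1*16*(-1)) = 3*(-16*(-1)) = 3*16 = 48)
P = -1/482 (P = 1/(-530 + 48) = 1/(-482) = -1/482 ≈ -0.0020747)
(P + 1496)**2 = (-1/482 + 1496)**2 = (721071/482)**2 = 519943387041/232324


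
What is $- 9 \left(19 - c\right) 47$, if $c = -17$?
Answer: $-15228$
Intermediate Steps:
$- 9 \left(19 - c\right) 47 = - 9 \left(19 - -17\right) 47 = - 9 \left(19 + 17\right) 47 = \left(-9\right) 36 \cdot 47 = \left(-324\right) 47 = -15228$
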